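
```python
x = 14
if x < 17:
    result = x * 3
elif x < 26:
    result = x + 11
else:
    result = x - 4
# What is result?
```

Trace:
`x = 14` → x = 14
`if x < 17: ...` → x < 17 is True → result = 42
So result = 42

Answer: 42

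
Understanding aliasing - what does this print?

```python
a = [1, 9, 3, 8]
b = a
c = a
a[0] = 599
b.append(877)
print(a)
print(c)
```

Key concept: multiple aliases.
Step by step:
`a = [1, 9, 3, 8]` → a = [1, 9, 3, 8]
`b = a` → b = [1, 9, 3, 8] (same object as a)
`c = a` → c = [1, 9, 3, 8] (same object as a, b)
`a[0] = 599` → a = [599, 9, 3, 8] (same object as b, c); b = [599, 9, 3, 8] (same object as a, c); c = [599, 9, 3, 8] (same object as a, b)
`b.append(877)` → a = [599, 9, 3, 8, 877] (same object as b, c); b = [599, 9, 3, 8, 877] (same object as a, c); c = [599, 9, 3, 8, 877] (same object as a, b)
`print(a)` → prints [599, 9, 3, 8, 877]
`print(c)` → prints [599, 9, 3, 8, 877]

Answer:
[599, 9, 3, 8, 877]
[599, 9, 3, 8, 877]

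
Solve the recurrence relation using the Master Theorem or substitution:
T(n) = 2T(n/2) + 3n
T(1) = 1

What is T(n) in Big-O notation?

By Master Theorem: a=2, b=2, f(n)=3n. Since log_2(2) = 1 and f(n) = Θ(n^1), Case 2 applies. T(n) = O(n log n).

Answer: O(n log n)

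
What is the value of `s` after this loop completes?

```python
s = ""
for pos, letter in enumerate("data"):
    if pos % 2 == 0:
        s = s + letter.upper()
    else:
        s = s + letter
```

Uppercase even positions in 'data'
`s` takes the values: "" → "D" → "Da" → "DaT" → "DaTa"

Answer: "DaTa"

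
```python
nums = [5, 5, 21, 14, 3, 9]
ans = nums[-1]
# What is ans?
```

Trace:
`nums = [5, 5, 21, 14, 3, 9]` → nums = [5, 5, 21, 14, 3, 9]
`ans = nums[-1]` → ans = 9
So ans = 9

Answer: 9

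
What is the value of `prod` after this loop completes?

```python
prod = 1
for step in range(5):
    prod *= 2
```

2^5 = 32
`prod` takes the values: 1 → 2 → 4 → 8 → 16 → 32

Answer: 32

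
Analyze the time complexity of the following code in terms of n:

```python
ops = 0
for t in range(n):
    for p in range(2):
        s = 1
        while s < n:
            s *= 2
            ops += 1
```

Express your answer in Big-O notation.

Each loop level contributes: n × 1 × log n. Multiplying the contributions gives O(n log n).

Answer: O(n log n)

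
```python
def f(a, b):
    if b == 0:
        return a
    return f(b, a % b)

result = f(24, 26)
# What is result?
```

f(24, 26) -> f(26, 24) -> f(24, 2) -> f(2, 0) -> 2

Answer: 2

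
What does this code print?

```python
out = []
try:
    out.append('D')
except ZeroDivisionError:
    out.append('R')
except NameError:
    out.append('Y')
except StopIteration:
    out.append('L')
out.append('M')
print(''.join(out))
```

Execution trace: 'D' (try body, no exception) → 'M' (after the try/except). Output: DM

Answer: DM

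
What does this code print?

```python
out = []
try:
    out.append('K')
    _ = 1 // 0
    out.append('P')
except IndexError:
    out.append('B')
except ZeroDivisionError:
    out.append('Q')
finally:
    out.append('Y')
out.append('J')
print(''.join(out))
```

Execution trace: 'K' (try body) → 'Q' (except ZeroDivisionError) → 'Y' (finally) → 'J' (after the try/except). Output: KQYJ

Answer: KQYJ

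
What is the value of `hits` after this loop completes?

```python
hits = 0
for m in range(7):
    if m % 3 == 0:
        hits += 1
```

Count numbers divisible by 3 in range(7)
`hits` takes the values: 0 → 1 → 2 → 3

Answer: 3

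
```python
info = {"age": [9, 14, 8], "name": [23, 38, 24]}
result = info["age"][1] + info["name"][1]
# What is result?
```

Trace:
`info = {"age": [9, 14, 8], "name": [23, 38, 24]}` → info = {'age': [9, 14, 8], 'name': [23, 38, 24]}
`result = info["age"][1] + info["name"][1]` → result = 52
So result = 52

Answer: 52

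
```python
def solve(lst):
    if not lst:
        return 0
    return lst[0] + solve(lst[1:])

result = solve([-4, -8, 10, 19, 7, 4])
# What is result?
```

(-4) + (-8) + 10 + 19 + 7 + 4 + 0 = 28

Answer: 28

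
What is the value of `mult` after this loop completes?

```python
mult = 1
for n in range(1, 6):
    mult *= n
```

5! = 120
`mult` takes the values: 1 → 2 → 6 → 24 → 120

Answer: 120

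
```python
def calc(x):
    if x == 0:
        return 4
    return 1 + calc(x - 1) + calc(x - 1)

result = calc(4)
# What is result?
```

calc(x) = 1 + 2·calc(x-1), calc(0)=4. Closed form: (4+1)·2^4 - 1 = 79.

Answer: 79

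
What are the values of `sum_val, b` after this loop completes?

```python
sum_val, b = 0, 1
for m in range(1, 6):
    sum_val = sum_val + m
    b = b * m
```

Sum and factorial of 1 to 5
`sum_val, b` takes the values: (0, 1) → (1, 1) → (3, 1) → (3, 2) → (6, 2) → (6, 6) → (10, 6) → (10, 24) → (15, 24) → (15, 120)

Answer: 15, 120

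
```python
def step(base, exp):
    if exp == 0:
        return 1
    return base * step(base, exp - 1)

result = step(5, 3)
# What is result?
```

step(5, 3) = 5 * 5 * 5 = 125

Answer: 125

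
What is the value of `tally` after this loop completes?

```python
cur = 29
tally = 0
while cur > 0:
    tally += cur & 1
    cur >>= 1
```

Count set bits in 29 (binary: 0b11101)
`tally` takes the values: 0 → 1 → 2 → 3 → 4

Answer: 4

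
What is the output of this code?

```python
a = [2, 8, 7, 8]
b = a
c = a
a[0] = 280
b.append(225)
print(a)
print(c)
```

Key concept: multiple aliases.
Step by step:
`a = [2, 8, 7, 8]` → a = [2, 8, 7, 8]
`b = a` → b = [2, 8, 7, 8] (same object as a)
`c = a` → c = [2, 8, 7, 8] (same object as a, b)
`a[0] = 280` → a = [280, 8, 7, 8] (same object as b, c); b = [280, 8, 7, 8] (same object as a, c); c = [280, 8, 7, 8] (same object as a, b)
`b.append(225)` → a = [280, 8, 7, 8, 225] (same object as b, c); b = [280, 8, 7, 8, 225] (same object as a, c); c = [280, 8, 7, 8, 225] (same object as a, b)
`print(a)` → prints [280, 8, 7, 8, 225]
`print(c)` → prints [280, 8, 7, 8, 225]

Answer:
[280, 8, 7, 8, 225]
[280, 8, 7, 8, 225]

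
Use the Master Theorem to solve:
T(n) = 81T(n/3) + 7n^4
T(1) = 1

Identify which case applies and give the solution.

a=81, b=3, f(n)=7n^4. log_3(81) = 4. Since c=4 = 4, Case 2 applies: T(n) = Θ(n^log_b(a) · log n) = O(n^4 log n).

Answer: O(n^4 log n) - Case 2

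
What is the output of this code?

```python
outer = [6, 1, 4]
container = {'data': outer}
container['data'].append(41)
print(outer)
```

Key concept: dict holds reference to list.
Step by step:
`outer = [6, 1, 4]` → outer = [6, 1, 4]
`container = {'data': outer}` → container = {'data': [6, 1, 4]}
`container['data'].append(41)` → outer = [6, 1, 4, 41]; container = {'data': [6, 1, 4, 41]}
`print(outer)` → prints [6, 1, 4, 41]

Answer: [6, 1, 4, 41]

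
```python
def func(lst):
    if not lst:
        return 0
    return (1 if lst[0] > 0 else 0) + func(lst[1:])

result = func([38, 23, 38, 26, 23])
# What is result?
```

Count of positive elements in [38, 23, 38, 26, 23] = 5

Answer: 5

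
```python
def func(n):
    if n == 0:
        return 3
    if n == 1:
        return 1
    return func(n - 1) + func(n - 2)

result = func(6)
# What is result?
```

Build up from base cases: func(0)=3, func(1)=1, func(2)=4, func(3)=5, func(4)=9, func(5)=14, func(6)=23

Answer: 23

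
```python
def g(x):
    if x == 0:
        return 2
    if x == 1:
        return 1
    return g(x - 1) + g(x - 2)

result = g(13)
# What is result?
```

Build up from base cases: g(0)=2, g(1)=1, g(2)=3, g(3)=4, g(4)=7, g(5)=11, g(6)=18, ..., g(13)=521

Answer: 521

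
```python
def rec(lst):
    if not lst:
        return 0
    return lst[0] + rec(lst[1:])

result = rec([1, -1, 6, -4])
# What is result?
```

1 + (-1) + 6 + (-4) + 0 = 2

Answer: 2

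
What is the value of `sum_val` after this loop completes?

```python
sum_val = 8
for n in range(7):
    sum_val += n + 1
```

Start at 8, add 1 to 7 = 36
`sum_val` takes the values: 8 → 9 → 11 → 14 → 18 → 23 → 29 → 36

Answer: 36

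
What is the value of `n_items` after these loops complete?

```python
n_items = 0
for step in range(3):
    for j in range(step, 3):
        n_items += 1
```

Upper triangle: 3 + 2 + ... + 1
`n_items` takes the values: 0 → 1 → 2 → 3 → 4 → 5 → 6

Answer: 6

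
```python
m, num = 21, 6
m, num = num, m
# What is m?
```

Trace:
`m, num = 21, 6` → m = 21; num = 6
`m, num = num, m` → m = 6; num = 21
So m = 6

Answer: 6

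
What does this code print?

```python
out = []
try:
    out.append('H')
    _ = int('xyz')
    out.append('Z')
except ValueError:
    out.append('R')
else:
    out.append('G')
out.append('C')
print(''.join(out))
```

Execution trace: 'H' (try body) → 'R' (except ValueError) → 'C' (after the try/except). Output: HRC

Answer: HRC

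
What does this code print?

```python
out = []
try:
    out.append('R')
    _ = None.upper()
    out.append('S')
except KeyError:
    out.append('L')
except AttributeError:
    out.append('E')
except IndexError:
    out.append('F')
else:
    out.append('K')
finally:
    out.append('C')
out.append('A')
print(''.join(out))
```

Execution trace: 'R' (try body) → 'E' (except AttributeError) → 'C' (finally) → 'A' (after the try/except). Output: RECA

Answer: RECA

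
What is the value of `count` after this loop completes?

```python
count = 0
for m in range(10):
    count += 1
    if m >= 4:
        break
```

Loop breaks when m reaches 4, count is 5
`count` takes the values: 0 → 1 → 2 → 3 → 4 → 5

Answer: 5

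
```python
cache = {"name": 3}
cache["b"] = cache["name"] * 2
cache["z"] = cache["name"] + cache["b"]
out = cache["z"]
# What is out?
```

Trace:
`cache = {"name": 3}` → cache = {'name': 3}
`cache["b"] = cache["name"] * 2` → cache = {'name': 3, 'b': 6}
`cache["z"] = cache["name"] + cache["b"]` → cache = {'name': 3, 'b': 6, 'z': 9}
`out = cache["z"]` → out = 9
So out = 9

Answer: 9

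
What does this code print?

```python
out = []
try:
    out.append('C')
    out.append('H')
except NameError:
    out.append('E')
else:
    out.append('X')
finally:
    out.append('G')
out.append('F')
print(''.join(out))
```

Execution trace: 'C' (try body) → 'H' (try body, no exception) → 'X' (else) → 'G' (finally) → 'F' (after the try/except). Output: CHXGF

Answer: CHXGF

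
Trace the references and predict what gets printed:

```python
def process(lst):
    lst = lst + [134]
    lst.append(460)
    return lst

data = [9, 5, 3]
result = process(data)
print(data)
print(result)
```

Key concept: rebinding parameter vs mutation.
Step by step:
`data = [9, 5, 3]` → data = [9, 5, 3]
`result = process(data)` → result = [9, 5, 3, 134, 460]
`print(data)` → prints [9, 5, 3]
`print(result)` → prints [9, 5, 3, 134, 460]

Answer:
[9, 5, 3]
[9, 5, 3, 134, 460]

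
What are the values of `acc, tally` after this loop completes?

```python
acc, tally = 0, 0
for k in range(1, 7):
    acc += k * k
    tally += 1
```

Sum of squares and count
`acc, tally` takes the values: (0, 0) → (1, 0) → (1, 1) → (5, 1) → (5, 2) → (14, 2) → (14, 3) → (30, 3) → (30, 4) → (55, 4) → (55, 5) → (91, 5) → (91, 6)

Answer: 91, 6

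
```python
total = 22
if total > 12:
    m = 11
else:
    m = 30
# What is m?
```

Trace:
`total = 22` → total = 22
`if total > 12: ...` → total > 12 is True → m = 11
So m = 11

Answer: 11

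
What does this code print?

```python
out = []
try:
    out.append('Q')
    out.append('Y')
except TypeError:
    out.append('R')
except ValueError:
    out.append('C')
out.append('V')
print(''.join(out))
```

Execution trace: 'Q' (try body) → 'Y' (try body, no exception) → 'V' (after the try/except). Output: QYV

Answer: QYV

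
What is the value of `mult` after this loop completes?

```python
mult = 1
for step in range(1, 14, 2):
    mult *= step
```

Product of 1, 3, 5, ... up to 13
`mult` takes the values: 1 → 3 → 15 → 105 → 945 → 10395 → 135135

Answer: 135135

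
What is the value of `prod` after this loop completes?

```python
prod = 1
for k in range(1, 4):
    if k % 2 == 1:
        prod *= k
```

Product of odd numbers 1 to 3
`prod` takes the values: 1 → 3

Answer: 3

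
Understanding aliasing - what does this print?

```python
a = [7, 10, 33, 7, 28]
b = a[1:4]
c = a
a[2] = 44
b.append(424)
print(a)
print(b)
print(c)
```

Key concept: slice vs alias.
Step by step:
`a = [7, 10, 33, 7, 28]` → a = [7, 10, 33, 7, 28]
`b = a[1:4]` → b = [10, 33, 7]
`c = a` → c = [7, 10, 33, 7, 28] (same object as a)
`a[2] = 44` → a = [7, 10, 44, 7, 28] (same object as c); c = [7, 10, 44, 7, 28] (same object as a)
`b.append(424)` → b = [10, 33, 7, 424]
`print(a)` → prints [7, 10, 44, 7, 28]
`print(b)` → prints [10, 33, 7, 424]
`print(c)` → prints [7, 10, 44, 7, 28]

Answer:
[7, 10, 44, 7, 28]
[10, 33, 7, 424]
[7, 10, 44, 7, 28]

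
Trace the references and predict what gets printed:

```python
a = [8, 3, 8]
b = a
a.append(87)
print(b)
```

Key concept: basic list aliasing.
Step by step:
`a = [8, 3, 8]` → a = [8, 3, 8]
`b = a` → b = [8, 3, 8] (same object as a)
`a.append(87)` → a = [8, 3, 8, 87] (same object as b); b = [8, 3, 8, 87] (same object as a)
`print(b)` → prints [8, 3, 8, 87]

Answer: [8, 3, 8, 87]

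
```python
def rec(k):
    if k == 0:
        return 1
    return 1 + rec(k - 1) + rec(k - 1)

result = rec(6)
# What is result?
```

rec(k) = 1 + 2·rec(k-1), rec(0)=1. Closed form: (1+1)·2^6 - 1 = 127.

Answer: 127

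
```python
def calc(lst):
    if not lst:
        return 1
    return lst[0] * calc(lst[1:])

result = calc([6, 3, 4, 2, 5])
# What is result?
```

Product over [6, 3, 4, 2, 5] = 6 * 3 * 4 * 2 * 5 = 720

Answer: 720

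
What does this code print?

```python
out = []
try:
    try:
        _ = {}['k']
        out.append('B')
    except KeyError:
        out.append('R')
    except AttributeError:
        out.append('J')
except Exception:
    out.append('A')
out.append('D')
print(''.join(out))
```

Execution trace: 'R' (inner except KeyError) → 'D' (after the try/except). Output: RD

Answer: RD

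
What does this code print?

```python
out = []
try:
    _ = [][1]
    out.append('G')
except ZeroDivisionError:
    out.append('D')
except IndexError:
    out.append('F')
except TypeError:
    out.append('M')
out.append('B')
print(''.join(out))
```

Execution trace: 'F' (except IndexError) → 'B' (after the try/except). Output: FB

Answer: FB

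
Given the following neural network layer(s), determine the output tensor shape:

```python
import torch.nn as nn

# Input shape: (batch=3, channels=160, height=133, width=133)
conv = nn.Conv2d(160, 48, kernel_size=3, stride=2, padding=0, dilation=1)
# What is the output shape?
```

Input: (3, 160, 133, 133) -> Output: (3, 48, 66, 66)

Answer: (3, 48, 66, 66)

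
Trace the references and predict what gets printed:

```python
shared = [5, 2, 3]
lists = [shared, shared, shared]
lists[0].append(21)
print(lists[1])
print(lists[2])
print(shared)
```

Key concept: list of same reference.
Step by step:
`shared = [5, 2, 3]` → shared = [5, 2, 3]
`lists = [shared, shared, shared]` → lists = [[5, 2, 3], [5, 2, 3], [5, 2, 3]]
`lists[0].append(21)` → shared = [5, 2, 3, 21]; lists = [[5, 2, 3, 21], [5, 2, 3, 21], [5, 2, 3, 21]]
`print(lists[1])` → prints [5, 2, 3, 21]
`print(lists[2])` → prints [5, 2, 3, 21]
`print(shared)` → prints [5, 2, 3, 21]

Answer:
[5, 2, 3, 21]
[5, 2, 3, 21]
[5, 2, 3, 21]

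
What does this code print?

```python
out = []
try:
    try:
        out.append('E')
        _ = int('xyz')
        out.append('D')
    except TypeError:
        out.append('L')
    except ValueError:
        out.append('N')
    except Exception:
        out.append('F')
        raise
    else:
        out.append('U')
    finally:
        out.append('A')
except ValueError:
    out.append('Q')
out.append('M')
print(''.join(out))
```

Execution trace: 'E' (inner try body) → 'N' (inner except ValueError) → 'A' (inner finally) → 'M' (after the try/except). Output: ENAM

Answer: ENAM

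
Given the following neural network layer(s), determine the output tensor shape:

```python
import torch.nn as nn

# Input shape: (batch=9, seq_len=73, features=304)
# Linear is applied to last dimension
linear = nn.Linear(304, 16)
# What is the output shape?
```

Input: (9, 73, 304) -> Output: (9, 73, 16)

Answer: (9, 73, 16)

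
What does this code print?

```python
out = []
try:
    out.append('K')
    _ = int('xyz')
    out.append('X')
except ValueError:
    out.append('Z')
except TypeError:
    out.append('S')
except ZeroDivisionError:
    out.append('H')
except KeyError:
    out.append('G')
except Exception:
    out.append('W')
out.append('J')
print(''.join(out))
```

Execution trace: 'K' (try body) → 'Z' (except ValueError) → 'J' (after the try/except). Output: KZJ

Answer: KZJ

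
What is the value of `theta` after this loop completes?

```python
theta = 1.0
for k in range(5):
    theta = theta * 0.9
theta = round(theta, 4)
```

Exponential decay: 1.0 * 0.9^5
`theta` takes the values: 1.0 → 0.9 → 0.81 → 0.729 → 0.6561 → 0.59049 → 0.5905

Answer: 0.5905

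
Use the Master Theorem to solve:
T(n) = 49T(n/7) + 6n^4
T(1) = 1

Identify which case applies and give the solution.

a=49, b=7, f(n)=6n^4. log_7(49) = 2. Since c=4 > 2 and the regularity condition holds (49(n/7)^4 = (49/7^4)n^4 with 49/7^4 < 1), Case 3 applies: T(n) = Θ(f(n)) = O(n^4).

Answer: O(n^4) - Case 3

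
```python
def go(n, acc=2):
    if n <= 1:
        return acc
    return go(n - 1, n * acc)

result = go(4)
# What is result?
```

Accumulator trace (n, acc): (4, 2) -> (3, 8) -> (2, 24) -> (1, 48) -> return 48

Answer: 48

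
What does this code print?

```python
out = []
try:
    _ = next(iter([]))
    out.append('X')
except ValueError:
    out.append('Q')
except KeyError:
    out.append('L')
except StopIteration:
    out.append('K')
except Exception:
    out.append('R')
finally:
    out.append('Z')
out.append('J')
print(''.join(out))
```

Execution trace: 'K' (except StopIteration) → 'Z' (finally) → 'J' (after the try/except). Output: KZJ

Answer: KZJ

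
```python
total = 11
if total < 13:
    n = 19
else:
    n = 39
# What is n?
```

Trace:
`total = 11` → total = 11
`if total < 13: ...` → total < 13 is True → n = 19
So n = 19

Answer: 19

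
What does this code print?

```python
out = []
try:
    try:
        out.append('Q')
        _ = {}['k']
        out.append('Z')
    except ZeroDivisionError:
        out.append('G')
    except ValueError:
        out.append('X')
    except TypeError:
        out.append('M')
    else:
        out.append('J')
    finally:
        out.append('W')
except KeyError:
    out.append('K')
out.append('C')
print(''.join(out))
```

Execution trace: 'Q' (try body) → 'W' (finally) → 'K' (outer except KeyError) → 'C' (after the try/except). Output: QWKC

Answer: QWKC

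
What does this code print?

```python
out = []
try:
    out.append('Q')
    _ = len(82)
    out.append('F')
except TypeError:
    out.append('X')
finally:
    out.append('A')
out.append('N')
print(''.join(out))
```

Execution trace: 'Q' (try body) → 'X' (except TypeError) → 'A' (finally) → 'N' (after the try/except). Output: QXAN

Answer: QXAN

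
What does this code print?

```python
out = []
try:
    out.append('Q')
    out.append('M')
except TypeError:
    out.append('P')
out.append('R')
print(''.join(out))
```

Execution trace: 'Q' (try body) → 'M' (try body, no exception) → 'R' (after the try/except). Output: QMR

Answer: QMR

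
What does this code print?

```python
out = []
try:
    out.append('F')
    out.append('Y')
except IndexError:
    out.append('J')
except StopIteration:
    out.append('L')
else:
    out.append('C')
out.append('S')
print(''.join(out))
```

Execution trace: 'F' (try body) → 'Y' (try body, no exception) → 'C' (else) → 'S' (after the try/except). Output: FYCS

Answer: FYCS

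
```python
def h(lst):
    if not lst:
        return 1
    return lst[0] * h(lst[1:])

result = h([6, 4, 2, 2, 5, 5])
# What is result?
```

Product over [6, 4, 2, 2, 5, 5] = 6 * 4 * 2 * 2 * 5 * 5 = 2400

Answer: 2400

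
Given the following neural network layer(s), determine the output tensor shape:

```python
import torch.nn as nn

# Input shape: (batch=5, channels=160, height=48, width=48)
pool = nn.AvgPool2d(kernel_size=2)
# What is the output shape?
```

Input: (5, 160, 48, 48) -> Output: (5, 160, 24, 24)

Answer: (5, 160, 24, 24)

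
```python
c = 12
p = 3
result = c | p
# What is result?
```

Trace:
`c = 12` → c = 12
`p = 3` → p = 3
`result = c | p` → result = 15
So result = 15

Answer: 15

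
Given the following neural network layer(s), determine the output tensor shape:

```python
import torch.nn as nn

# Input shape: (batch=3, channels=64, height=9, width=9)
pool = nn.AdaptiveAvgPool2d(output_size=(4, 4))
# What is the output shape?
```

Input: (3, 64, 9, 9) -> Output: (3, 64, 4, 4)

Answer: (3, 64, 4, 4)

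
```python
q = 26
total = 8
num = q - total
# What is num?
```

Trace:
`q = 26` → q = 26
`total = 8` → total = 8
`num = q - total` → num = 18
So num = 18

Answer: 18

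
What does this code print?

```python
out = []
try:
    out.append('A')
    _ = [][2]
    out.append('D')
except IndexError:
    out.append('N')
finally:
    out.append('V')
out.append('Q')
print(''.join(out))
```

Execution trace: 'A' (try body) → 'N' (except IndexError) → 'V' (finally) → 'Q' (after the try/except). Output: ANVQ

Answer: ANVQ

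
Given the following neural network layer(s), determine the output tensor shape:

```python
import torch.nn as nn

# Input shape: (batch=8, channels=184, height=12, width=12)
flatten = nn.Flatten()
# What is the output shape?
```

Input: (8, 184, 12, 12) -> Output: (8, 26496)

Answer: (8, 26496)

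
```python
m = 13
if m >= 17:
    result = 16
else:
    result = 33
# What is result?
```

Trace:
`m = 13` → m = 13
`if m >= 17: ...` → m >= 17 is False, take else branch → result = 33
So result = 33

Answer: 33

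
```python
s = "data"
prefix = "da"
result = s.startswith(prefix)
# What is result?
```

Trace:
`s = "data"` → s = 'data'
`prefix = "da"` → prefix = 'da'
`result = s.startswith(prefix)` → result = True
So result = True

Answer: True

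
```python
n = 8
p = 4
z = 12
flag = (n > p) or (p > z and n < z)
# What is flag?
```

Trace:
`n = 8` → n = 8
`p = 4` → p = 4
`z = 12` → z = 12
`flag = (n > p) or (p > z and n < z)` → flag = True
So flag = True

Answer: True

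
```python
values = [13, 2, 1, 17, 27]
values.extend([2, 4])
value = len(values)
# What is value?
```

Trace:
`values = [13, 2, 1, 17, 27]` → values = [13, 2, 1, 17, 27]
`values.extend([2, 4])` → values = [13, 2, 1, 17, 27, 2, 4]
`value = len(values)` → value = 7
So value = 7

Answer: 7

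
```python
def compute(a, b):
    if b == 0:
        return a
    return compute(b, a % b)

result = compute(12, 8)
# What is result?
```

compute(12, 8) -> compute(8, 4) -> compute(4, 0) -> 4

Answer: 4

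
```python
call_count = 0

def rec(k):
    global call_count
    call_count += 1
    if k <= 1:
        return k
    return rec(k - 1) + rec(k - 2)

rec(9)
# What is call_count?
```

Calls(k) = 1 + Calls(k-1) + Calls(k-2); Calls(0)=Calls(1)=1. For k=9 this gives 109.

Answer: 109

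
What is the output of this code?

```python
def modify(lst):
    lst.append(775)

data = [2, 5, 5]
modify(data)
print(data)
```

Key concept: function modifies passed list.
Step by step:
`data = [2, 5, 5]` → data = [2, 5, 5]
`modify(data)` → data = [2, 5, 5, 775]
`print(data)` → prints [2, 5, 5, 775]

Answer: [2, 5, 5, 775]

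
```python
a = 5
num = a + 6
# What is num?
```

Trace:
`a = 5` → a = 5
`num = a + 6` → num = 11
So num = 11

Answer: 11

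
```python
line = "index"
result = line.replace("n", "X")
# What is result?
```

Trace:
`line = "index"` → line = 'index'
`result = line.replace("n", "X")` → result = 'iXdex'
So result = 'iXdex'

Answer: 'iXdex'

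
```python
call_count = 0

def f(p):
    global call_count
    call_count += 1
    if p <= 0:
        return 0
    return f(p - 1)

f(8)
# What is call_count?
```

Linear recursion stepping by 1: 9 calls from p=8 down to ≤0.

Answer: 9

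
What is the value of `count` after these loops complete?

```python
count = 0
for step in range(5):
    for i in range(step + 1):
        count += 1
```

Triangle: 1 + 2 + ... + 5
`count` takes the values: 0 → 1 → 2 → 3 → 4 → 5 → 6 → 7 → 8 → 9 → 10 → 11 → 12 → 13 → 14 → 15

Answer: 15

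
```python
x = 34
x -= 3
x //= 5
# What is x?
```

Trace:
`x = 34` → x = 34
`x -= 3` → x = 31
`x //= 5` → x = 6
So x = 6

Answer: 6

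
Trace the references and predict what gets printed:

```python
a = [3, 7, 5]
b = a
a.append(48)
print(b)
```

Key concept: basic list aliasing.
Step by step:
`a = [3, 7, 5]` → a = [3, 7, 5]
`b = a` → b = [3, 7, 5] (same object as a)
`a.append(48)` → a = [3, 7, 5, 48] (same object as b); b = [3, 7, 5, 48] (same object as a)
`print(b)` → prints [3, 7, 5, 48]

Answer: [3, 7, 5, 48]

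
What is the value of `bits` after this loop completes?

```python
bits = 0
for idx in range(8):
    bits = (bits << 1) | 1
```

Build 8 consecutive 1-bits: 0b11111111
`bits` takes the values: 0 → 1 → 3 → 7 → 15 → 31 → 63 → 127 → 255

Answer: 255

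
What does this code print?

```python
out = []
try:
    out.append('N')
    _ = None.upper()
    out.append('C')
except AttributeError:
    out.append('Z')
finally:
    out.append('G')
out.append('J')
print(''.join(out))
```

Execution trace: 'N' (try body) → 'Z' (except AttributeError) → 'G' (finally) → 'J' (after the try/except). Output: NZGJ

Answer: NZGJ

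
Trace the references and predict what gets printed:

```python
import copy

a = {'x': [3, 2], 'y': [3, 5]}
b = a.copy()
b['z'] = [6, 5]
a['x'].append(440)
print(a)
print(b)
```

Key concept: shallow copy of dict with mutable values.
Step by step:
`a = {'x': [3, 2], 'y': [3, 5]}` → a = {'x': [3, 2], 'y': [3, 5]}
`b = a.copy()` → b = {'x': [3, 2], 'y': [3, 5]}
`b['z'] = [6, 5]` → b = {'x': [3, 2], 'y': [3, 5], 'z': [6, 5]}
`a['x'].append(440)` → a = {'x': [3, 2, 440], 'y': [3, 5]}; b = {'x': [3, 2, 440], 'y': [3, 5], 'z': [6, 5]}
`print(a)` → prints {'x': [3, 2, 440], 'y': [3, 5]}
`print(b)` → prints {'x': [3, 2, 440], 'y': [3, 5], 'z': [6, 5]}

Answer:
{'x': [3, 2, 440], 'y': [3, 5]}
{'x': [3, 2, 440], 'y': [3, 5], 'z': [6, 5]}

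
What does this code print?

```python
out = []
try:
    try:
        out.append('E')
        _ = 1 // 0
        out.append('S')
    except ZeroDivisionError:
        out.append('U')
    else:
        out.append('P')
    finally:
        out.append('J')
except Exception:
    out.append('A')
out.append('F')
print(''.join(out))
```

Execution trace: 'E' (inner try body) → 'U' (inner except ZeroDivisionError) → 'J' (inner finally) → 'F' (after the try/except). Output: EUJF

Answer: EUJF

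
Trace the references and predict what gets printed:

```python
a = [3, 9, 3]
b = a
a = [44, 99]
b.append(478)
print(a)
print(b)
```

Key concept: rebinding vs mutation: a is rebound to a new list, b still points at the original.
Step by step:
`a = [3, 9, 3]` → a = [3, 9, 3]
`b = a` → b = [3, 9, 3] (same object as a)
`a = [44, 99]` → a = [44, 99]
`b.append(478)` → b = [3, 9, 3, 478]
`print(a)` → prints [44, 99]
`print(b)` → prints [3, 9, 3, 478]

Answer:
[44, 99]
[3, 9, 3, 478]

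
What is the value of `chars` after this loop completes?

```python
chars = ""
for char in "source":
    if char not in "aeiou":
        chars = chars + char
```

Remove vowels from 'source'
`chars` takes the values: "" → "s" → "sr" → "src"

Answer: "src"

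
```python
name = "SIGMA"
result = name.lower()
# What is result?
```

Trace:
`name = "SIGMA"` → name = 'SIGMA'
`result = name.lower()` → result = 'sigma'
So result = 'sigma'

Answer: 'sigma'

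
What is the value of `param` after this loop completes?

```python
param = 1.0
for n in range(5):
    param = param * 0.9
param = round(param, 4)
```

Exponential decay: 1.0 * 0.9^5
`param` takes the values: 1.0 → 0.9 → 0.81 → 0.729 → 0.6561 → 0.59049 → 0.5905

Answer: 0.5905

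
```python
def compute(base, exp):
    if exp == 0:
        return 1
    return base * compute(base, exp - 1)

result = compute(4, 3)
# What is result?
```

compute(4, 3) = 4 * 4 * 4 = 64

Answer: 64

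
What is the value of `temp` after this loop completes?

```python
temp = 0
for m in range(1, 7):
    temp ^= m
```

XOR of 1 to 6
`temp` takes the values: 0 → 1 → 3 → 0 → 4 → 1 → 7

Answer: 7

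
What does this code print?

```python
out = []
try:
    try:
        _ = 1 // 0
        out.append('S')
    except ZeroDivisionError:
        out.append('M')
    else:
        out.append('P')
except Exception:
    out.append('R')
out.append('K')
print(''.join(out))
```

Execution trace: 'M' (inner except ZeroDivisionError) → 'K' (after the try/except). Output: MK

Answer: MK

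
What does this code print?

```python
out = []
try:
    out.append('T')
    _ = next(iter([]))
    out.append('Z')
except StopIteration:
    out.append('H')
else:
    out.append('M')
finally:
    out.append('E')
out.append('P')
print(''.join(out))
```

Execution trace: 'T' (try body) → 'H' (except StopIteration) → 'E' (finally) → 'P' (after the try/except). Output: THEP

Answer: THEP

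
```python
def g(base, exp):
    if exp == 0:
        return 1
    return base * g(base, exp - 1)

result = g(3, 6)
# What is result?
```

g(3, 6) = 3 * 3 * 3 * 3 * 3 * 3 = 729

Answer: 729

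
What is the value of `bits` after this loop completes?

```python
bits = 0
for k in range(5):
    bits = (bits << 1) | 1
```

Build 5 consecutive 1-bits: 0b11111
`bits` takes the values: 0 → 1 → 3 → 7 → 15 → 31

Answer: 31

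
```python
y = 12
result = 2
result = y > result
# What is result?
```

Trace:
`y = 12` → y = 12
`result = 2` → result = 2
`result = y > result` → result = True
So result = True

Answer: True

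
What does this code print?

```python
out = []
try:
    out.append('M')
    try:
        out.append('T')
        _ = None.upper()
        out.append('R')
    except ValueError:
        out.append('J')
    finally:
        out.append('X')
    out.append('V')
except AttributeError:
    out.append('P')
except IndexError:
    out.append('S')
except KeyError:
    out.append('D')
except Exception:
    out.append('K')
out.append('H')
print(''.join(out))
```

Execution trace: 'M' (try body) → 'T' (inner try body) → 'X' (inner finally) → 'P' (except AttributeError) → 'H' (after the try/except). Output: MTXPH

Answer: MTXPH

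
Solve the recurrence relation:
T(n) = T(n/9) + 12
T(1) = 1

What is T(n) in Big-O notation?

Each step divides n by 9 and adds 12. After log_9(n) steps we reach T(1)=1. So T(n) = 12·log_9(n) + 1 = O(log n).

Answer: O(log n)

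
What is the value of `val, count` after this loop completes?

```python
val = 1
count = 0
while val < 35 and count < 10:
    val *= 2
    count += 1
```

Double until >= 35 or 10 iterations
`val, count` takes the values: (1, 0) → (2, 0) → (2, 1) → (4, 1) → (4, 2) → (8, 2) → (8, 3) → (16, 3) → (16, 4) → (32, 4) → (32, 5) → (64, 5) → (64, 6)

Answer: 64, 6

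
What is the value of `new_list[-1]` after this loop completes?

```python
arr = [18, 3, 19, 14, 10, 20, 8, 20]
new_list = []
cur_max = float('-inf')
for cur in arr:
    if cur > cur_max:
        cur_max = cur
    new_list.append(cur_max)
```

Running max ends at 20
`new_list` takes the values: [] → [18] → [18, 18] → [18, 18, 19] → [18, 18, 19, 19] → [18, 18, 19, 19, 19] → [18, 18, 19, 19, 19, 20] → [18, 18, 19, 19, 19, 20, 20] → [18, 18, 19, 19, 19, 20, 20, 20]
So `new_list[-1]` = 20

Answer: 20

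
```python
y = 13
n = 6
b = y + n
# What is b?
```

Trace:
`y = 13` → y = 13
`n = 6` → n = 6
`b = y + n` → b = 19
So b = 19

Answer: 19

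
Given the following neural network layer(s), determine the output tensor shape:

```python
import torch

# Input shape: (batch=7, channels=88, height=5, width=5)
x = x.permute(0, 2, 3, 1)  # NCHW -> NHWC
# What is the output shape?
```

Input: (7, 88, 5, 5) -> Output: (7, 5, 5, 88)

Answer: (7, 5, 5, 88)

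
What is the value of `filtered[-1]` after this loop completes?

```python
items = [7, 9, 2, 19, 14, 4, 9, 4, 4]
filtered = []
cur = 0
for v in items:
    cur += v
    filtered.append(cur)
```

Cumulative sum ends at 72
`filtered` takes the values: [] → [7] → [7, 16] → [7, 16, 18] → [7, 16, 18, 37] → [7, 16, 18, 37, 51] → [7, 16, 18, 37, 51, 55] → [7, 16, 18, 37, 51, 55, 64] → [7, 16, 18, 37, 51, 55, 64, 68] → [7, 16, 18, 37, 51, 55, 64, 68, 72]
So `filtered[-1]` = 72

Answer: 72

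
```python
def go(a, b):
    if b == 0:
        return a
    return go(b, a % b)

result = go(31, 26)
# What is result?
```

go(31, 26) -> go(26, 5) -> go(5, 1) -> go(1, 0) -> 1

Answer: 1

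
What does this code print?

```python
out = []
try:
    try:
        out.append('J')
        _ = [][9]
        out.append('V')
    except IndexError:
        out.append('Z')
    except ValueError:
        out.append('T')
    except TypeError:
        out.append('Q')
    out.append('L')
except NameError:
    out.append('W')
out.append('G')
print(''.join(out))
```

Execution trace: 'J' (inner try body) → 'Z' (inner except IndexError) → 'L' (try body, no exception) → 'G' (after the try/except). Output: JZLG

Answer: JZLG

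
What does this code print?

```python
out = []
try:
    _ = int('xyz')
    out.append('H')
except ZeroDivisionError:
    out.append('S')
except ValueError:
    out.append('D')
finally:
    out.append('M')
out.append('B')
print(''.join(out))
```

Execution trace: 'D' (except ValueError) → 'M' (finally) → 'B' (after the try/except). Output: DMB

Answer: DMB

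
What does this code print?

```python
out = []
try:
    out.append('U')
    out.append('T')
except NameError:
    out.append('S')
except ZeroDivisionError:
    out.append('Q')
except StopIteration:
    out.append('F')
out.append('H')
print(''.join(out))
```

Execution trace: 'U' (try body) → 'T' (try body, no exception) → 'H' (after the try/except). Output: UTH

Answer: UTH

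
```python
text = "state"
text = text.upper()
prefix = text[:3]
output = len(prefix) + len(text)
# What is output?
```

Trace:
`text = "state"` → text = 'state'
`text = text.upper()` → text = 'STATE'
`prefix = text[:3]` → prefix = 'STA'
`output = len(prefix) + len(text)` → output = 8
So output = 8

Answer: 8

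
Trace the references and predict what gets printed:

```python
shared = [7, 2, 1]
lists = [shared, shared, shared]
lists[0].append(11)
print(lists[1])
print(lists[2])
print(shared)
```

Key concept: list of same reference.
Step by step:
`shared = [7, 2, 1]` → shared = [7, 2, 1]
`lists = [shared, shared, shared]` → lists = [[7, 2, 1], [7, 2, 1], [7, 2, 1]]
`lists[0].append(11)` → shared = [7, 2, 1, 11]; lists = [[7, 2, 1, 11], [7, 2, 1, 11], [7, 2, 1, 11]]
`print(lists[1])` → prints [7, 2, 1, 11]
`print(lists[2])` → prints [7, 2, 1, 11]
`print(shared)` → prints [7, 2, 1, 11]

Answer:
[7, 2, 1, 11]
[7, 2, 1, 11]
[7, 2, 1, 11]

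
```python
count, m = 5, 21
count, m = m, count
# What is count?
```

Trace:
`count, m = 5, 21` → count = 5; m = 21
`count, m = m, count` → count = 21; m = 5
So count = 21

Answer: 21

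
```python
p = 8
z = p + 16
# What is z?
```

Trace:
`p = 8` → p = 8
`z = p + 16` → z = 24
So z = 24

Answer: 24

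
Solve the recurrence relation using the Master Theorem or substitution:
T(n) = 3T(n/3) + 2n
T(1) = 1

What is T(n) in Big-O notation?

By Master Theorem: a=3, b=3, f(n)=2n. Since log_3(3) = 1 and f(n) = Θ(n^1), Case 2 applies. T(n) = O(n log n).

Answer: O(n log n)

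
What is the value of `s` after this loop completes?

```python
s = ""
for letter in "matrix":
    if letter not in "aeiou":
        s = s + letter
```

Remove vowels from 'matrix'
`s` takes the values: "" → "m" → "mt" → "mtr" → "mtrx"

Answer: "mtrx"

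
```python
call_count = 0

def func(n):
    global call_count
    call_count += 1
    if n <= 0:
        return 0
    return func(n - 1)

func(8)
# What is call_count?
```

Linear recursion stepping by 1: 9 calls from n=8 down to ≤0.

Answer: 9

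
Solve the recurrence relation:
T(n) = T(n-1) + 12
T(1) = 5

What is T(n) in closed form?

Unrolling: T(n) = T(1) + 12·(n-1) = 5 + 12(n-1) = 12n - 7.

Answer: T(n) = 12n - 7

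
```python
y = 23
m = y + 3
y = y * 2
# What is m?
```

Trace:
`y = 23` → y = 23
`m = y + 3` → m = 26
`y = y * 2` → y = 46
So m = 26

Answer: 26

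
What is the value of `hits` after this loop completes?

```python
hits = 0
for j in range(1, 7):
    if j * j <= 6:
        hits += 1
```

Count numbers where j² ≤ 6
`hits` takes the values: 0 → 1 → 2

Answer: 2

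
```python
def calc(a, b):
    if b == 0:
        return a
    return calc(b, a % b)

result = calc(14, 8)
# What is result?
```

calc(14, 8) -> calc(8, 6) -> calc(6, 2) -> calc(2, 0) -> 2

Answer: 2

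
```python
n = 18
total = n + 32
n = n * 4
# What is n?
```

Trace:
`n = 18` → n = 18
`total = n + 32` → total = 50
`n = n * 4` → n = 72
So n = 72

Answer: 72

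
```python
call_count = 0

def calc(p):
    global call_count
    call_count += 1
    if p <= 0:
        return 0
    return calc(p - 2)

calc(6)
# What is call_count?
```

Linear recursion stepping by 2: 4 calls from p=6 down to ≤0.

Answer: 4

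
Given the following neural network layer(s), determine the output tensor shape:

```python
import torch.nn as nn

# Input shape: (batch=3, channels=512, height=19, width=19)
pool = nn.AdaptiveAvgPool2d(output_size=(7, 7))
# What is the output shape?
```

Input: (3, 512, 19, 19) -> Output: (3, 512, 7, 7)

Answer: (3, 512, 7, 7)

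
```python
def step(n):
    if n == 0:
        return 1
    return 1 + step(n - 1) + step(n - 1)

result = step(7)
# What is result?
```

step(n) = 1 + 2·step(n-1), step(0)=1. Closed form: (1+1)·2^7 - 1 = 255.

Answer: 255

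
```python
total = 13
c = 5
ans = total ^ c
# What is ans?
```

Trace:
`total = 13` → total = 13
`c = 5` → c = 5
`ans = total ^ c` → ans = 8
So ans = 8

Answer: 8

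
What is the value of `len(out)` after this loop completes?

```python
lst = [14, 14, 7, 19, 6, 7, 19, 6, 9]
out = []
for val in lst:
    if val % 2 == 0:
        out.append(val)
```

Count even numbers in [14, 14, 7, 19, 6, 7, 19, 6, 9]
`out` takes the values: [] → [14] → [14, 14] → [14, 14, 6] → [14, 14, 6, 6]
So `len(out)` = 4

Answer: 4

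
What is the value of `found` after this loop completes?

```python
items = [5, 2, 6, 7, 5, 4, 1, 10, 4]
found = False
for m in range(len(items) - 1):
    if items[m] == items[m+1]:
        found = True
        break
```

Check consecutive duplicates in [5, 2, 6, 7, 5, 4, 1, 10, 4]
`found` takes the values: False

Answer: False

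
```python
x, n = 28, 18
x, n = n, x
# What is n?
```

Trace:
`x, n = 28, 18` → x = 28; n = 18
`x, n = n, x` → x = 18; n = 28
So n = 28

Answer: 28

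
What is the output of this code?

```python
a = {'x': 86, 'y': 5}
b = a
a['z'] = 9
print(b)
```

Key concept: dict aliasing.
Step by step:
`a = {'x': 86, 'y': 5}` → a = {'x': 86, 'y': 5}
`b = a` → b = {'x': 86, 'y': 5} (same object as a)
`a['z'] = 9` → a = {'x': 86, 'y': 5, 'z': 9} (same object as b); b = {'x': 86, 'y': 5, 'z': 9} (same object as a)
`print(b)` → prints {'x': 86, 'y': 5, 'z': 9}

Answer: {'x': 86, 'y': 5, 'z': 9}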